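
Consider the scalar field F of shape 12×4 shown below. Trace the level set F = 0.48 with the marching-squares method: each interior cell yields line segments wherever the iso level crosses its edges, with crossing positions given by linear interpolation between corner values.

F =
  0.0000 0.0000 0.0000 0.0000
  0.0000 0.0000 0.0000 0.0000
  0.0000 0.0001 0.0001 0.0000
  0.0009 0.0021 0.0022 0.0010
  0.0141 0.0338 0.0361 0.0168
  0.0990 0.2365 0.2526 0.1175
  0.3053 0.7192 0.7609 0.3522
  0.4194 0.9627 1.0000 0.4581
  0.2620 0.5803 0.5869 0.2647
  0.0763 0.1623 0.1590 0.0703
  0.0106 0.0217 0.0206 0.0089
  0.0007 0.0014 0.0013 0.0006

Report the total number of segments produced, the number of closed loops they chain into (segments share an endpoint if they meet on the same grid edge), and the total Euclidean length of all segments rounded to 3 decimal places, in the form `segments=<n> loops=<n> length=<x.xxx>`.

segments=10 loops=1 length=8.873

cell (5,0): code 0100 → (5.504,1.000)–(6.000,0.422)
cell (5,1): code 1100 → (5.447,2.000)–(5.504,1.000)
cell (5,2): code 1000 → (6.000,2.687)–(5.447,2.000)
cell (6,0): code 0110 → (6.000,0.422)–(7.000,0.112)
cell (6,2): code 1001 → (7.000,2.960)–(6.000,2.687)
cell (7,0): code 0110 → (7.000,0.112)–(8.000,0.685)
cell (7,2): code 1001 → (8.000,2.332)–(7.000,2.960)
cell (8,0): code 0010 → (8.000,0.685)–(8.240,1.000)
cell (8,1): code 0011 → (8.240,1.000)–(8.250,2.000)
cell (8,2): code 0001 → (8.250,2.000)–(8.000,2.332)
total: 10 segments, chained into 1 closed loop(s), length Σ = 8.873228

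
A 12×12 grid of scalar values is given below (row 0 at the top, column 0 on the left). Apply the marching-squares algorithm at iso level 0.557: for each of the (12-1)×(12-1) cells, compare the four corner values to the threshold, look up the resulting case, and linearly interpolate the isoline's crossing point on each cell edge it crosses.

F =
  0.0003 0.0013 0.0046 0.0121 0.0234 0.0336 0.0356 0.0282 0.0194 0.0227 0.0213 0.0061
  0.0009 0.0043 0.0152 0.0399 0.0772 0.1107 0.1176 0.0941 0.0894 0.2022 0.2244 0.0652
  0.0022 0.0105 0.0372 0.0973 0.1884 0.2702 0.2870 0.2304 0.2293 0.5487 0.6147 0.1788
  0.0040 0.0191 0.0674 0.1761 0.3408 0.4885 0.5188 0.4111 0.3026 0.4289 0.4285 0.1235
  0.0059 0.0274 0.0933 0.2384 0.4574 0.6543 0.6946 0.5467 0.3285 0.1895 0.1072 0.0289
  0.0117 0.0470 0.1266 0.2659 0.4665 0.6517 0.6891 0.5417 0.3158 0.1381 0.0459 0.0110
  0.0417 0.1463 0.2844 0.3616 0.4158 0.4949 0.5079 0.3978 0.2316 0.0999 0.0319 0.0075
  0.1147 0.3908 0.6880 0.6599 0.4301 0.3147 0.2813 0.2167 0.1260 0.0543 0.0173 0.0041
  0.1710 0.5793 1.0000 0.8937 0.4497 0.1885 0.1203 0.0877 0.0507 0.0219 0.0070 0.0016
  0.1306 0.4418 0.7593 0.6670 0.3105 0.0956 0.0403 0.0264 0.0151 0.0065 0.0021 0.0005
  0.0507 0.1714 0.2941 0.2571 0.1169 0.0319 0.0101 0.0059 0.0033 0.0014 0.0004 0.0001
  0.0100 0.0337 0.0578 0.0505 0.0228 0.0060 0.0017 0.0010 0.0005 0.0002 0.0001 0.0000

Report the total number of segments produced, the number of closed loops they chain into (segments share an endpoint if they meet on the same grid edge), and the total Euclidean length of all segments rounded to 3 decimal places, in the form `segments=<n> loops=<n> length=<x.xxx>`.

segments=24 loops=3 length=19.016

cell (1,9): code 0100 → (1.852,10.000)–(2.000,9.126)
cell (1,10): code 1000 → (2.000,10.132)–(1.852,10.000)
cell (2,9): code 0010 → (2.000,9.126)–(2.310,10.000)
cell (2,10): code 0001 → (2.310,10.000)–(2.000,10.132)
cell (3,4): code 0100 → (3.413,5.000)–(4.000,4.506)
cell (3,5): code 1100 → (3.217,6.000)–(3.413,5.000)
cell (3,6): code 1000 → (4.000,6.930)–(3.217,6.000)
cell (4,4): code 0110 → (4.000,4.506)–(5.000,4.489)
cell (4,6): code 1001 → (5.000,6.896)–(4.000,6.930)
cell (5,4): code 0010 → (5.000,4.489)–(5.604,5.000)
cell (5,5): code 0011 → (5.604,5.000)–(5.729,6.000)
cell (5,6): code 0001 → (5.729,6.000)–(5.000,6.896)
cell (6,1): code 0100 → (6.675,2.000)–(7.000,1.559)
cell (6,2): code 1100 → (6.655,3.000)–(6.675,2.000)
cell (6,3): code 1000 → (7.000,3.448)–(6.655,3.000)
cell (7,0): code 0100 → (7.882,1.000)–(8.000,0.945)
cell (7,1): code 1110 → (7.000,1.559)–(7.882,1.000)
cell (7,3): code 1001 → (8.000,3.758)–(7.000,3.448)
cell (8,0): code 0010 → (8.000,0.945)–(8.162,1.000)
cell (8,1): code 0111 → (8.162,1.000)–(9.000,1.363)
cell (8,3): code 1001 → (9.000,3.309)–(8.000,3.758)
cell (9,1): code 0010 → (9.000,1.363)–(9.435,2.000)
cell (9,2): code 0011 → (9.435,2.000)–(9.268,3.000)
cell (9,3): code 0001 → (9.268,3.000)–(9.000,3.309)
total: 24 segments, chained into 3 closed loop(s), length Σ = 19.015843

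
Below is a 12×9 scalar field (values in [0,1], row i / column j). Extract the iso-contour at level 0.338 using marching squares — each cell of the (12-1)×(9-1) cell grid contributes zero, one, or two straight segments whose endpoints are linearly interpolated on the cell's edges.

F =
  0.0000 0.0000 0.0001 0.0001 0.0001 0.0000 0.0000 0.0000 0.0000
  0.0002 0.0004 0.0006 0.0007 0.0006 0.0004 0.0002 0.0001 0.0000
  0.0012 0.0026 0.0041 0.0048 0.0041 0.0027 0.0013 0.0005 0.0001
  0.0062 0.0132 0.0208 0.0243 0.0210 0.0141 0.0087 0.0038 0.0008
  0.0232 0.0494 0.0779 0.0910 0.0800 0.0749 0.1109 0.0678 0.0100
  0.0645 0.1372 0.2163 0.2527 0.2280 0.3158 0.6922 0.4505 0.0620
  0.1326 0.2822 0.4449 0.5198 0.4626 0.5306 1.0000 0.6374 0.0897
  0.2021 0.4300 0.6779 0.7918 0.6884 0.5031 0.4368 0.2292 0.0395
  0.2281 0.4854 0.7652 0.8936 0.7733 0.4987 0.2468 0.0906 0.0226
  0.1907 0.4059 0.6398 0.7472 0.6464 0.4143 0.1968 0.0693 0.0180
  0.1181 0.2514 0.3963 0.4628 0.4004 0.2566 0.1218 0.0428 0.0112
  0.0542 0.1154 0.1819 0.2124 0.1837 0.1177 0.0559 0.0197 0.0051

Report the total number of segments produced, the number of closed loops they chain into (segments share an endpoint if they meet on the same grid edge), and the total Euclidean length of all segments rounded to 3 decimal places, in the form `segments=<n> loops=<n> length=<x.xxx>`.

cell (4,5): code 0100 → (4.391,6.000)–(5.000,5.059)
cell (4,6): code 1100 → (4.706,7.000)–(4.391,6.000)
cell (4,7): code 1000 → (5.000,7.290)–(4.706,7.000)
cell (5,1): code 0100 → (5.532,2.000)–(6.000,1.343)
cell (5,2): code 1100 → (5.319,3.000)–(5.532,2.000)
cell (5,3): code 1100 → (5.469,4.000)–(5.319,3.000)
cell (5,4): code 1100 → (5.103,5.000)–(5.469,4.000)
cell (5,5): code 1110 → (5.000,5.059)–(5.103,5.000)
cell (5,7): code 1001 → (6.000,7.547)–(5.000,7.290)
cell (6,0): code 0100 → (6.378,1.000)–(7.000,0.596)
cell (6,1): code 1110 → (6.000,1.343)–(6.378,1.000)
cell (6,6): code 1011 → (7.000,6.476)–(6.733,7.000)
cell (6,7): code 0001 → (6.733,7.000)–(6.000,7.547)
cell (7,0): code 0110 → (7.000,0.596)–(8.000,0.427)
cell (7,5): code 1011 → (8.000,5.638)–(7.520,6.000)
cell (7,6): code 0001 → (7.520,6.000)–(7.000,6.476)
cell (8,0): code 0110 → (8.000,0.427)–(9.000,0.684)
cell (8,5): code 1001 → (9.000,5.351)–(8.000,5.638)
cell (9,0): code 0010 → (9.000,0.684)–(9.439,1.000)
cell (9,1): code 0111 → (9.439,1.000)–(10.000,1.598)
cell (9,4): code 1011 → (10.000,4.434)–(9.484,5.000)
cell (9,5): code 0001 → (9.484,5.000)–(9.000,5.351)
cell (10,1): code 0010 → (10.000,1.598)–(10.272,2.000)
cell (10,2): code 0011 → (10.272,2.000)–(10.498,3.000)
cell (10,3): code 0011 → (10.498,3.000)–(10.288,4.000)
cell (10,4): code 0001 → (10.288,4.000)–(10.000,4.434)
total: 26 segments, chained into 1 closed loop(s), length Σ = 20.564241

segments=26 loops=1 length=20.564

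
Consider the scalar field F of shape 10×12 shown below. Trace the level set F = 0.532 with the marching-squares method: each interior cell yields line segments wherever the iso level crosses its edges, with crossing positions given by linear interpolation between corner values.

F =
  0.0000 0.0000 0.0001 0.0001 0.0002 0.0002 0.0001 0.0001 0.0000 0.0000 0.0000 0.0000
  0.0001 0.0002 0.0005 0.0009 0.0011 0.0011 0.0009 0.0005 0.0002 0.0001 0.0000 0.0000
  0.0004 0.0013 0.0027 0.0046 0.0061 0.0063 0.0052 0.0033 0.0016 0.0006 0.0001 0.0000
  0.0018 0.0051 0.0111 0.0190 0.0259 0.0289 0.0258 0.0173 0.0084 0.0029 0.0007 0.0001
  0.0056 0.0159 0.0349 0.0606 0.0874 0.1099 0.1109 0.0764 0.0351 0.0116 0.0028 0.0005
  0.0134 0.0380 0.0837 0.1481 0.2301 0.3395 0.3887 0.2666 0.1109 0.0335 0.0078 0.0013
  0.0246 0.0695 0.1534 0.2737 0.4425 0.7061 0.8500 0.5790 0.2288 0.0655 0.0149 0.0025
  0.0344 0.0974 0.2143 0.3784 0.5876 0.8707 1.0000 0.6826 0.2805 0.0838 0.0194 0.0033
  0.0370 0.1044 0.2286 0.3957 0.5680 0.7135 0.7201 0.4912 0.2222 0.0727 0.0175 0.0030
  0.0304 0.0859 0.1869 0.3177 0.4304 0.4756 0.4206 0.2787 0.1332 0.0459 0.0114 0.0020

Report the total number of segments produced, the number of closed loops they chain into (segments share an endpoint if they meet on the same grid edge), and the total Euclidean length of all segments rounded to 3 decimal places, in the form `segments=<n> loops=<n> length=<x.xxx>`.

cell (5,4): code 0100 → (5.525,5.000)–(6.000,4.340)
cell (5,5): code 1100 → (5.311,6.000)–(5.525,5.000)
cell (5,6): code 1100 → (5.850,7.000)–(5.311,6.000)
cell (5,7): code 1000 → (6.000,7.134)–(5.850,7.000)
cell (6,3): code 0100 → (6.617,4.000)–(7.000,3.734)
cell (6,4): code 1110 → (6.000,4.340)–(6.617,4.000)
cell (6,7): code 1001 → (7.000,7.375)–(6.000,7.134)
cell (7,3): code 0110 → (7.000,3.734)–(8.000,3.791)
cell (7,6): code 1011 → (8.000,6.822)–(7.787,7.000)
cell (7,7): code 0001 → (7.787,7.000)–(7.000,7.375)
cell (8,3): code 0010 → (8.000,3.791)–(8.262,4.000)
cell (8,4): code 0011 → (8.262,4.000)–(8.763,5.000)
cell (8,5): code 0011 → (8.763,5.000)–(8.628,6.000)
cell (8,6): code 0001 → (8.628,6.000)–(8.000,6.822)
total: 14 segments, chained into 1 closed loop(s), length Σ = 11.020365

segments=14 loops=1 length=11.020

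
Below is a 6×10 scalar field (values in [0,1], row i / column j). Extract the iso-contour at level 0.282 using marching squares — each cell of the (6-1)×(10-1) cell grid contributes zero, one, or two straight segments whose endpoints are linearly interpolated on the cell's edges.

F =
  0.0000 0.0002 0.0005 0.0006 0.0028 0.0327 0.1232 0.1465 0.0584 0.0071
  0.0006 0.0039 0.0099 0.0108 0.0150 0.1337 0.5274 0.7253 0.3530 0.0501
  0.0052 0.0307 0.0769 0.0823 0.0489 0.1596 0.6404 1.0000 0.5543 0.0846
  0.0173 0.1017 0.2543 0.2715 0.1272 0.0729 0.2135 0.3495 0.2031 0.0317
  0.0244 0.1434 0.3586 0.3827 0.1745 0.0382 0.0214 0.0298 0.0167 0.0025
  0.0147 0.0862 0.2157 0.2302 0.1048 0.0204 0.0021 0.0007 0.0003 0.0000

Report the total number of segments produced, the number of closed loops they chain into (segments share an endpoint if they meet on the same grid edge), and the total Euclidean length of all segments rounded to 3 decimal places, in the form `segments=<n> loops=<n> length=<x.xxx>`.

cell (0,5): code 0100 → (0.393,6.000)–(1.000,5.377)
cell (0,6): code 1100 → (0.234,7.000)–(0.393,6.000)
cell (0,7): code 1100 → (0.759,8.000)–(0.234,7.000)
cell (0,8): code 1000 → (1.000,8.234)–(0.759,8.000)
cell (1,5): code 0110 → (1.000,5.377)–(2.000,5.255)
cell (1,8): code 1001 → (2.000,8.580)–(1.000,8.234)
cell (2,5): code 0010 → (2.000,5.255)–(2.840,6.000)
cell (2,6): code 0111 → (2.840,6.000)–(3.000,6.504)
cell (2,7): code 1011 → (3.000,7.461)–(2.775,8.000)
cell (2,8): code 0001 → (2.775,8.000)–(2.000,8.580)
cell (3,1): code 0100 → (3.266,2.000)–(4.000,1.644)
cell (3,2): code 1100 → (3.094,3.000)–(3.266,2.000)
cell (3,3): code 1000 → (4.000,3.484)–(3.094,3.000)
cell (3,6): code 0010 → (3.000,6.504)–(3.211,7.000)
cell (3,7): code 0001 → (3.211,7.000)–(3.000,7.461)
cell (4,1): code 0010 → (4.000,1.644)–(4.536,2.000)
cell (4,2): code 0011 → (4.536,2.000)–(4.660,3.000)
cell (4,3): code 0001 → (4.660,3.000)–(4.000,3.484)
total: 18 segments, chained into 2 closed loop(s), length Σ = 14.990403

segments=18 loops=2 length=14.990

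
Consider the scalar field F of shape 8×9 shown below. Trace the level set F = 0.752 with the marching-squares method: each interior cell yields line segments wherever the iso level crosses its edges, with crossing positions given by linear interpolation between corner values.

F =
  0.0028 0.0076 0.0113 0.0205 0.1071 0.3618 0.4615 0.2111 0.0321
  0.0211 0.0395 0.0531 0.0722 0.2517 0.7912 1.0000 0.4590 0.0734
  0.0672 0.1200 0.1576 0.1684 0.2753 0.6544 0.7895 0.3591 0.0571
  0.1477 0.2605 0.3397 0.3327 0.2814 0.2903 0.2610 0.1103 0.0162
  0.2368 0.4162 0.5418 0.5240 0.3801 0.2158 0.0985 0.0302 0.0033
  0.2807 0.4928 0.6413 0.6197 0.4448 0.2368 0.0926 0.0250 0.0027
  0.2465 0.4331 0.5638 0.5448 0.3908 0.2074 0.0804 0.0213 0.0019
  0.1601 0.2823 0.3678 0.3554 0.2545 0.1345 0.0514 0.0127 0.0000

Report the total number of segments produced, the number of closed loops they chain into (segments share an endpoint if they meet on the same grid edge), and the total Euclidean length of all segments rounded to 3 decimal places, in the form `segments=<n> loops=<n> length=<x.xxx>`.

cell (0,4): code 0100 → (0.909,5.000)–(1.000,4.927)
cell (0,5): code 1100 → (0.539,6.000)–(0.909,5.000)
cell (0,6): code 1000 → (1.000,6.458)–(0.539,6.000)
cell (1,4): code 0010 → (1.000,4.927)–(1.287,5.000)
cell (1,5): code 0111 → (1.287,5.000)–(2.000,5.722)
cell (1,6): code 1001 → (2.000,6.087)–(1.000,6.458)
cell (2,5): code 0010 → (2.000,5.722)–(2.071,6.000)
cell (2,6): code 0001 → (2.071,6.000)–(2.000,6.087)
total: 8 segments, chained into 1 closed loop(s), length Σ = 4.608989

segments=8 loops=1 length=4.609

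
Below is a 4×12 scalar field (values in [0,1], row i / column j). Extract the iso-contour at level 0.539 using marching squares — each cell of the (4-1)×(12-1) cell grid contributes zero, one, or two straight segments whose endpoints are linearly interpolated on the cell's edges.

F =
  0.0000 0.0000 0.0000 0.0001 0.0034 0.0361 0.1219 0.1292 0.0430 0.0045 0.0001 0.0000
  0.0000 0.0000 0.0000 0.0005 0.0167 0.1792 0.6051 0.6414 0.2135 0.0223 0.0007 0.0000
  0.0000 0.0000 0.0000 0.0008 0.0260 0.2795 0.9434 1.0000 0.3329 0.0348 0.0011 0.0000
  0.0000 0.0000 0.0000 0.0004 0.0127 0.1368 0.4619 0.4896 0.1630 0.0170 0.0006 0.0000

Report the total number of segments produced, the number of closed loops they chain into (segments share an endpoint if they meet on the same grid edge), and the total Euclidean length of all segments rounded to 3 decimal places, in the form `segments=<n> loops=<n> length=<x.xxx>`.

segments=8 loops=1 length=6.893

cell (0,5): code 0100 → (0.863,6.000)–(1.000,5.845)
cell (0,6): code 1100 → (0.800,7.000)–(0.863,6.000)
cell (0,7): code 1000 → (1.000,7.239)–(0.800,7.000)
cell (1,5): code 0110 → (1.000,5.845)–(2.000,5.391)
cell (1,7): code 1001 → (2.000,7.691)–(1.000,7.239)
cell (2,5): code 0010 → (2.000,5.391)–(2.840,6.000)
cell (2,6): code 0011 → (2.840,6.000)–(2.903,7.000)
cell (2,7): code 0001 → (2.903,7.000)–(2.000,7.691)
total: 8 segments, chained into 1 closed loop(s), length Σ = 6.892974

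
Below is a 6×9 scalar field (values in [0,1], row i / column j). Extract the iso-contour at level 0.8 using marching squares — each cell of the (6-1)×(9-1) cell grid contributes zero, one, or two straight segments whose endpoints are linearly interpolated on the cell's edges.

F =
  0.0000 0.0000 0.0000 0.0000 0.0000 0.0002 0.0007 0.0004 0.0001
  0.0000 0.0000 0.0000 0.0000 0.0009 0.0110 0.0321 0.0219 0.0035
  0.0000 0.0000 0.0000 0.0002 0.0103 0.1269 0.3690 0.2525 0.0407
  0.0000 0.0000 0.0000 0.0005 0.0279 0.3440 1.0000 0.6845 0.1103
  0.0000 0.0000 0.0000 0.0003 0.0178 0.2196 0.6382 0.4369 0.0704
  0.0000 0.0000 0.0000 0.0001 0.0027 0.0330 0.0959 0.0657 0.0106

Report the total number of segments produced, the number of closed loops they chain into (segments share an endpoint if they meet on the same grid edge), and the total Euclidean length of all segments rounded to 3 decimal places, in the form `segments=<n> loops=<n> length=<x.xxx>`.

cell (2,5): code 0100 → (2.683,6.000)–(3.000,5.695)
cell (2,6): code 1000 → (3.000,6.634)–(2.683,6.000)
cell (3,5): code 0010 → (3.000,5.695)–(3.553,6.000)
cell (3,6): code 0001 → (3.553,6.000)–(3.000,6.634)
total: 4 segments, chained into 1 closed loop(s), length Σ = 2.620903

segments=4 loops=1 length=2.621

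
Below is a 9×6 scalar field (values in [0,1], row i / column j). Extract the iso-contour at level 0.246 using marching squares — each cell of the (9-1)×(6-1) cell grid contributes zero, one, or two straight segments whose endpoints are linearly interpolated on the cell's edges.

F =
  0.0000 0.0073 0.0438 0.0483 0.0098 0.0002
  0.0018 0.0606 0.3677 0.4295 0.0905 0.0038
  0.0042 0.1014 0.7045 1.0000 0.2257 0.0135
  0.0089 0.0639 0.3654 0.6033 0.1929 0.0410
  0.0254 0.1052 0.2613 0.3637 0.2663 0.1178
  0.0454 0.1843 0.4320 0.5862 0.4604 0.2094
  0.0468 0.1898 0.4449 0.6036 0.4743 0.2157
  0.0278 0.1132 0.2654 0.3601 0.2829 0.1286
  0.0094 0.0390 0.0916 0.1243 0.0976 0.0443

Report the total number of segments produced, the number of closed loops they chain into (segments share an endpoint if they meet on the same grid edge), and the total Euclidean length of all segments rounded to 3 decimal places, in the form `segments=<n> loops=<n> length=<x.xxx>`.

segments=20 loops=1 length=17.983

cell (0,1): code 0100 → (0.624,2.000)–(1.000,1.604)
cell (0,2): code 1100 → (0.519,3.000)–(0.624,2.000)
cell (0,3): code 1000 → (1.000,3.541)–(0.519,3.000)
cell (1,1): code 0110 → (1.000,1.604)–(2.000,1.240)
cell (1,3): code 1001 → (2.000,3.974)–(1.000,3.541)
cell (2,1): code 0110 → (2.000,1.240)–(3.000,1.604)
cell (2,3): code 1001 → (3.000,3.871)–(2.000,3.974)
cell (3,1): code 0110 → (3.000,1.604)–(4.000,1.902)
cell (3,3): code 1101 → (3.723,4.000)–(3.000,3.871)
cell (3,4): code 1000 → (4.000,4.137)–(3.723,4.000)
cell (4,1): code 0110 → (4.000,1.902)–(5.000,1.249)
cell (4,4): code 1001 → (5.000,4.854)–(4.000,4.137)
cell (5,1): code 0110 → (5.000,1.249)–(6.000,1.220)
cell (5,4): code 1001 → (6.000,4.883)–(5.000,4.854)
cell (6,1): code 0110 → (6.000,1.220)–(7.000,1.873)
cell (6,4): code 1001 → (7.000,4.239)–(6.000,4.883)
cell (7,1): code 0010 → (7.000,1.873)–(7.112,2.000)
cell (7,2): code 0011 → (7.112,2.000)–(7.484,3.000)
cell (7,3): code 0011 → (7.484,3.000)–(7.199,4.000)
cell (7,4): code 0001 → (7.199,4.000)–(7.000,4.239)
total: 20 segments, chained into 1 closed loop(s), length Σ = 17.982612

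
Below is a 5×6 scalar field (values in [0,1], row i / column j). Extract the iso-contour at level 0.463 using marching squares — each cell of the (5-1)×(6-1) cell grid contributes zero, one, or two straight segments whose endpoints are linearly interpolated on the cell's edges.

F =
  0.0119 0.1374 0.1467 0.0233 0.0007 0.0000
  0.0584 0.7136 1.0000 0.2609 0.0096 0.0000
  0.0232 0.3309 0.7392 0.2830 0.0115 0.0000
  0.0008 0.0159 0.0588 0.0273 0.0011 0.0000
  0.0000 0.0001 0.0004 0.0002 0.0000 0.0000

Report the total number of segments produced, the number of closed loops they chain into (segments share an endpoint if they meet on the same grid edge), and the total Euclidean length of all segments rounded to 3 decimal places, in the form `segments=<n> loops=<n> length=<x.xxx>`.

segments=8 loops=1 length=6.316

cell (0,0): code 0100 → (0.565,1.000)–(1.000,0.618)
cell (0,1): code 1100 → (0.371,2.000)–(0.565,1.000)
cell (0,2): code 1000 → (1.000,2.727)–(0.371,2.000)
cell (1,0): code 0010 → (1.000,0.618)–(1.655,1.000)
cell (1,1): code 0111 → (1.655,1.000)–(2.000,1.324)
cell (1,2): code 1001 → (2.000,2.605)–(1.000,2.727)
cell (2,1): code 0010 → (2.000,1.324)–(2.406,2.000)
cell (2,2): code 0001 → (2.406,2.000)–(2.000,2.605)
total: 8 segments, chained into 1 closed loop(s), length Σ = 6.315707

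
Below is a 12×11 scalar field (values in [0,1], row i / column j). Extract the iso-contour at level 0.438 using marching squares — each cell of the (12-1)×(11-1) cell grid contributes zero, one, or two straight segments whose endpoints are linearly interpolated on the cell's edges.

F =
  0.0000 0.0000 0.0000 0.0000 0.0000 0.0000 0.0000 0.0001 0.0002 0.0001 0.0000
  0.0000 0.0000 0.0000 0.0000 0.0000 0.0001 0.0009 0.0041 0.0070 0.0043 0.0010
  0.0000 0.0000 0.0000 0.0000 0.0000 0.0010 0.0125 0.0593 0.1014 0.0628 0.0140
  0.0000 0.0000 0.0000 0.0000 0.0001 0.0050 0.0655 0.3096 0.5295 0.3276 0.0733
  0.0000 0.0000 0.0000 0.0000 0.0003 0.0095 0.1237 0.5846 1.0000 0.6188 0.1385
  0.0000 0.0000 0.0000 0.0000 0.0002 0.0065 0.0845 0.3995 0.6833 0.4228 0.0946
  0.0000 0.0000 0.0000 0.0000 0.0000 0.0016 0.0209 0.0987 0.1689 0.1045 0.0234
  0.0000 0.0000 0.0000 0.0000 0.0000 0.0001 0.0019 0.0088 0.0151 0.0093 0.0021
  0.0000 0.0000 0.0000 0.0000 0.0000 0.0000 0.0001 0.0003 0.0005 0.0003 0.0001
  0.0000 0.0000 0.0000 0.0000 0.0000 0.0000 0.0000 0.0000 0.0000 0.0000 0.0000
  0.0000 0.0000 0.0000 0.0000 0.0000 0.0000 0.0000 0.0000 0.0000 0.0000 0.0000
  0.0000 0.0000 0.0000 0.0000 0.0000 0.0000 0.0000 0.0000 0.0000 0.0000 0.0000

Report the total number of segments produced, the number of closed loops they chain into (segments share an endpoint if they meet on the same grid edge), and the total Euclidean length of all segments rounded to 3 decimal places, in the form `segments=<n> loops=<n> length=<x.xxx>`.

segments=12 loops=1 length=7.967

cell (2,7): code 0100 → (2.786,8.000)–(3.000,7.584)
cell (2,8): code 1000 → (3.000,8.453)–(2.786,8.000)
cell (3,6): code 0100 → (3.467,7.000)–(4.000,6.682)
cell (3,7): code 1110 → (3.000,7.584)–(3.467,7.000)
cell (3,8): code 1101 → (3.379,9.000)–(3.000,8.453)
cell (3,9): code 1000 → (4.000,9.376)–(3.379,9.000)
cell (4,6): code 0010 → (4.000,6.682)–(4.792,7.000)
cell (4,7): code 0111 → (4.792,7.000)–(5.000,7.136)
cell (4,8): code 1011 → (5.000,8.942)–(4.922,9.000)
cell (4,9): code 0001 → (4.922,9.000)–(4.000,9.376)
cell (5,7): code 0010 → (5.000,7.136)–(5.477,8.000)
cell (5,8): code 0001 → (5.477,8.000)–(5.000,8.942)
total: 12 segments, chained into 1 closed loop(s), length Σ = 7.966542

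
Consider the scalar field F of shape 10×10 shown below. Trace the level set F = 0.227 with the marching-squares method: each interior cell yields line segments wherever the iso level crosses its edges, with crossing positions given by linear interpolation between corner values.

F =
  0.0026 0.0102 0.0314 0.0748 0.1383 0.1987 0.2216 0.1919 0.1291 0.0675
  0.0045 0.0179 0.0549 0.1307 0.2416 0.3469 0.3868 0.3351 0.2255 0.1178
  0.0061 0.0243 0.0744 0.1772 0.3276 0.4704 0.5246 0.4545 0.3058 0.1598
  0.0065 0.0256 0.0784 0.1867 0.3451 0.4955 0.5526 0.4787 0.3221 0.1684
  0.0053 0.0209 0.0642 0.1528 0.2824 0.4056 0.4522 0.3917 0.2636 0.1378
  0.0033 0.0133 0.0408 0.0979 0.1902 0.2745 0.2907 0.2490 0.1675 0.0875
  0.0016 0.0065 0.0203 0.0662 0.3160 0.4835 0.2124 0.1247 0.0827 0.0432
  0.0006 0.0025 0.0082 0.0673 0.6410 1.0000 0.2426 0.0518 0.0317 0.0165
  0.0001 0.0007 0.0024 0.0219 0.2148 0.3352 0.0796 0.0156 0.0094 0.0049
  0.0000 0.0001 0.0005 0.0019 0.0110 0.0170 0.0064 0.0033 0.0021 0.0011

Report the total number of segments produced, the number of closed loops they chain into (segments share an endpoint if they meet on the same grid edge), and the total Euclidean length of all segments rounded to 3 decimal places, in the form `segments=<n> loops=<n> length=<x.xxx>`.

cell (0,3): code 0100 → (0.859,4.000)–(1.000,3.868)
cell (0,4): code 1100 → (0.191,5.000)–(0.859,4.000)
cell (0,5): code 1100 → (0.033,6.000)–(0.191,5.000)
cell (0,6): code 1100 → (0.245,7.000)–(0.033,6.000)
cell (0,7): code 1000 → (1.000,7.986)–(0.245,7.000)
cell (1,3): code 0110 → (1.000,3.868)–(2.000,3.331)
cell (1,7): code 1101 → (1.019,8.000)–(1.000,7.986)
cell (1,8): code 1000 → (2.000,8.540)–(1.019,8.000)
cell (2,3): code 0110 → (2.000,3.331)–(3.000,3.254)
cell (2,8): code 1001 → (3.000,8.619)–(2.000,8.540)
cell (3,3): code 0110 → (3.000,3.254)–(4.000,3.573)
cell (3,8): code 1001 → (4.000,8.291)–(3.000,8.619)
cell (4,3): code 0010 → (4.000,3.573)–(4.601,4.000)
cell (4,4): code 0111 → (4.601,4.000)–(5.000,4.437)
cell (4,7): code 1011 → (5.000,7.270)–(4.381,8.000)
cell (4,8): code 0001 → (4.381,8.000)–(4.000,8.291)
cell (5,3): code 0100 → (5.293,4.000)–(6.000,3.644)
cell (5,4): code 1110 → (5.000,4.437)–(5.293,4.000)
cell (5,5): code 1011 → (6.000,5.946)–(5.814,6.000)
cell (5,6): code 0011 → (5.814,6.000)–(5.177,7.000)
cell (5,7): code 0001 → (5.177,7.000)–(5.000,7.270)
cell (6,3): code 0110 → (6.000,3.644)–(7.000,3.278)
cell (6,5): code 1101 → (6.483,6.000)–(6.000,5.946)
cell (6,6): code 1000 → (7.000,6.082)–(6.483,6.000)
cell (7,3): code 0010 → (7.000,3.278)–(7.971,4.000)
cell (7,4): code 0111 → (7.971,4.000)–(8.000,4.101)
cell (7,5): code 1011 → (8.000,5.423)–(7.096,6.000)
cell (7,6): code 0001 → (7.096,6.000)–(7.000,6.082)
cell (8,4): code 0010 → (8.000,4.101)–(8.340,5.000)
cell (8,5): code 0001 → (8.340,5.000)–(8.000,5.423)
total: 30 segments, chained into 1 closed loop(s), length Σ = 22.935450

segments=30 loops=1 length=22.935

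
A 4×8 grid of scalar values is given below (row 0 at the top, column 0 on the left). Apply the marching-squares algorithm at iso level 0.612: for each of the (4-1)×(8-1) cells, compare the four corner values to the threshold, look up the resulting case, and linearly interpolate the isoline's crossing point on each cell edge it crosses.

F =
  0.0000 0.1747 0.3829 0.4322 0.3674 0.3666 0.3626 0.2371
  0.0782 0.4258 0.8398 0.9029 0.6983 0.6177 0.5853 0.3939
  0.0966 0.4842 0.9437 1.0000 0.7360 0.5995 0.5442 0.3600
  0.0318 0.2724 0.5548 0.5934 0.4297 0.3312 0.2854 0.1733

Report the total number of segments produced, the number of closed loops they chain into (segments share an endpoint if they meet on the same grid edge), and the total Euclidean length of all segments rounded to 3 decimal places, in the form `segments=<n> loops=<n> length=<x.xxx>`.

segments=12 loops=1 length=10.342

cell (0,1): code 0100 → (0.501,2.000)–(1.000,1.450)
cell (0,2): code 1100 → (0.382,3.000)–(0.501,2.000)
cell (0,3): code 1100 → (0.739,4.000)–(0.382,3.000)
cell (0,4): code 1100 → (0.977,5.000)–(0.739,4.000)
cell (0,5): code 1000 → (1.000,5.176)–(0.977,5.000)
cell (1,1): code 0110 → (1.000,1.450)–(2.000,1.278)
cell (1,4): code 1011 → (2.000,4.908)–(1.313,5.000)
cell (1,5): code 0001 → (1.313,5.000)–(1.000,5.176)
cell (2,1): code 0010 → (2.000,1.278)–(2.853,2.000)
cell (2,2): code 0011 → (2.853,2.000)–(2.954,3.000)
cell (2,3): code 0011 → (2.954,3.000)–(2.405,4.000)
cell (2,4): code 0001 → (2.405,4.000)–(2.000,4.908)
total: 12 segments, chained into 1 closed loop(s), length Σ = 10.341644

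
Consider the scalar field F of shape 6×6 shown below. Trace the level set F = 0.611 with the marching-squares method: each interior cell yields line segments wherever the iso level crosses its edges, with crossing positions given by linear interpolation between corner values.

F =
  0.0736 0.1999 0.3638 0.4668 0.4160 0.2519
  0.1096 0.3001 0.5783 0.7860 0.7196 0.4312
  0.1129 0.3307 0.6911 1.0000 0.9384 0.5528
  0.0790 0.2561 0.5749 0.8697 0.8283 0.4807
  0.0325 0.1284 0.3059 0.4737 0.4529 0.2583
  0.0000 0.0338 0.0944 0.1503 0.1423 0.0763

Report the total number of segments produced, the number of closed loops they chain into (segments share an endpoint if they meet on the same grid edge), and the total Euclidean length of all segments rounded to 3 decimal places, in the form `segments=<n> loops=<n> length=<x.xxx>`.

cell (0,2): code 0100 → (0.452,3.000)–(1.000,2.157)
cell (0,3): code 1100 → (0.642,4.000)–(0.452,3.000)
cell (0,4): code 1000 → (1.000,4.377)–(0.642,4.000)
cell (1,1): code 0100 → (1.290,2.000)–(2.000,1.778)
cell (1,2): code 1110 → (1.000,2.157)–(1.290,2.000)
cell (1,4): code 1001 → (2.000,4.849)–(1.000,4.377)
cell (2,1): code 0010 → (2.000,1.778)–(2.689,2.000)
cell (2,2): code 0111 → (2.689,2.000)–(3.000,2.122)
cell (2,4): code 1001 → (3.000,4.625)–(2.000,4.849)
cell (3,2): code 0010 → (3.000,2.122)–(3.653,3.000)
cell (3,3): code 0011 → (3.653,3.000)–(3.579,4.000)
cell (3,4): code 0001 → (3.579,4.000)–(3.000,4.625)
total: 12 segments, chained into 1 closed loop(s), length Σ = 9.754298

segments=12 loops=1 length=9.754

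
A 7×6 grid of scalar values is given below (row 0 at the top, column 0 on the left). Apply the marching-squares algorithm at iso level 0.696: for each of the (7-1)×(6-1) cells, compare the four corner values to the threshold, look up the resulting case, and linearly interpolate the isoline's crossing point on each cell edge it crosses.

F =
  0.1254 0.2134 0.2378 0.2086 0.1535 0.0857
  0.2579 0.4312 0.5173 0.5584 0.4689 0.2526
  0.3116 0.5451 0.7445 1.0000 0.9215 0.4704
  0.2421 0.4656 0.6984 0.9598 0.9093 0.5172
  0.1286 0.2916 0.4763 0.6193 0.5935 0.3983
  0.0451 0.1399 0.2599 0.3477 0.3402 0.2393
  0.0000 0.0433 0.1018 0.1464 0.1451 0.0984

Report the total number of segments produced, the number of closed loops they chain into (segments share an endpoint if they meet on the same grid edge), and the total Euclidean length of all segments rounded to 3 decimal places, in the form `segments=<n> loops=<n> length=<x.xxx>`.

cell (1,1): code 0100 → (1.787,2.000)–(2.000,1.757)
cell (1,2): code 1100 → (1.312,3.000)–(1.787,2.000)
cell (1,3): code 1100 → (1.502,4.000)–(1.312,3.000)
cell (1,4): code 1000 → (2.000,4.500)–(1.502,4.000)
cell (2,1): code 0110 → (2.000,1.757)–(3.000,1.990)
cell (2,4): code 1001 → (3.000,4.544)–(2.000,4.500)
cell (3,1): code 0010 → (3.000,1.990)–(3.011,2.000)
cell (3,2): code 0011 → (3.011,2.000)–(3.775,3.000)
cell (3,3): code 0011 → (3.775,3.000)–(3.675,4.000)
cell (3,4): code 0001 → (3.675,4.000)–(3.000,4.544)
total: 10 segments, chained into 1 closed loop(s), length Σ = 8.327635

segments=10 loops=1 length=8.328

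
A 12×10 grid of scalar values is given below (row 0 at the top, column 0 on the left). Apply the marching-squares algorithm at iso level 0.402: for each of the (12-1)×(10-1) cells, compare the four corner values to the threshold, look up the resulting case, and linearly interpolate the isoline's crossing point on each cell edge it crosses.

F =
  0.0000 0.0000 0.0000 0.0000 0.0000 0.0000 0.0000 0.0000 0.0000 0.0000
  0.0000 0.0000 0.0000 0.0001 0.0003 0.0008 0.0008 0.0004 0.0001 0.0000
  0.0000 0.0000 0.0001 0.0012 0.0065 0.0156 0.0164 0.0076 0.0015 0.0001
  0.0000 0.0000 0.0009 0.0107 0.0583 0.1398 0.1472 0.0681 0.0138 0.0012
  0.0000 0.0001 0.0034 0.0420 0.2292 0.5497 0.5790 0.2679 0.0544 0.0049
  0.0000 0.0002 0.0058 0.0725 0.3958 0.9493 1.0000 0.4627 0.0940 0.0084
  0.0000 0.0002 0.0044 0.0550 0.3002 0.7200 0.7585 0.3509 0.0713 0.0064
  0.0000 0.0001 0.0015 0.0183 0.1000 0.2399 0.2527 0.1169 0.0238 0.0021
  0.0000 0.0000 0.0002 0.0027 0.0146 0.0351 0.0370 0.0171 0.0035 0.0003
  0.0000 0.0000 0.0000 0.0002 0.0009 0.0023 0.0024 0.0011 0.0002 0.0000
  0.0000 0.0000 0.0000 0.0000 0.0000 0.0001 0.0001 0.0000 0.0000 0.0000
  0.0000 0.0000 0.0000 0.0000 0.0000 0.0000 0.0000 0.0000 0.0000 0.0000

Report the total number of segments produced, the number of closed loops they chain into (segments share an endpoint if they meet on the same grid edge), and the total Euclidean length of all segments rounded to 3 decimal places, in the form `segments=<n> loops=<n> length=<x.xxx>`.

segments=12 loops=1 length=9.781

cell (3,4): code 0100 → (3.640,5.000)–(4.000,4.539)
cell (3,5): code 1100 → (3.590,6.000)–(3.640,5.000)
cell (3,6): code 1000 → (4.000,6.569)–(3.590,6.000)
cell (4,4): code 0110 → (4.000,4.539)–(5.000,4.011)
cell (4,6): code 1101 → (4.688,7.000)–(4.000,6.569)
cell (4,7): code 1000 → (5.000,7.165)–(4.688,7.000)
cell (5,4): code 0110 → (5.000,4.011)–(6.000,4.242)
cell (5,6): code 1011 → (6.000,6.875)–(5.543,7.000)
cell (5,7): code 0001 → (5.543,7.000)–(5.000,7.165)
cell (6,4): code 0010 → (6.000,4.242)–(6.662,5.000)
cell (6,5): code 0011 → (6.662,5.000)–(6.705,6.000)
cell (6,6): code 0001 → (6.705,6.000)–(6.000,6.875)
total: 12 segments, chained into 1 closed loop(s), length Σ = 9.781027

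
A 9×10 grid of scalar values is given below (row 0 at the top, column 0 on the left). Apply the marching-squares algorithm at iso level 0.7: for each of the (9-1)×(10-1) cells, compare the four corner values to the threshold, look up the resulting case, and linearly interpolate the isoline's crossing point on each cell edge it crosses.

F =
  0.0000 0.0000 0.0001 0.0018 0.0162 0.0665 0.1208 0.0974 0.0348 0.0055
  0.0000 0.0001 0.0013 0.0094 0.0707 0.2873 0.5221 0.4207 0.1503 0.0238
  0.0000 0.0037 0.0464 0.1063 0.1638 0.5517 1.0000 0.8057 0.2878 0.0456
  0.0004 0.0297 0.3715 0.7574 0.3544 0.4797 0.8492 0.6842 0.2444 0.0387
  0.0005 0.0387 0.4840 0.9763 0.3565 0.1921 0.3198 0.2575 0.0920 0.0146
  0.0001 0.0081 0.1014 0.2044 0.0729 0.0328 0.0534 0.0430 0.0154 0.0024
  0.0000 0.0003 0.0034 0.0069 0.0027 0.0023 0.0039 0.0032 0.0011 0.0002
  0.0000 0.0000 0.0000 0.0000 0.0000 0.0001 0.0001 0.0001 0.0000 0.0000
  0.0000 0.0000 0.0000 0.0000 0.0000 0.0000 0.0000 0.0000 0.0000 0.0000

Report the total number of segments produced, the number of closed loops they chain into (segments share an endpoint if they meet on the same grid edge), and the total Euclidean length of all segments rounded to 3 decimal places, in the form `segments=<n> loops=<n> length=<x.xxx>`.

segments=14 loops=2 length=9.554

cell (1,5): code 0100 → (1.372,6.000)–(2.000,5.331)
cell (1,6): code 1100 → (1.725,7.000)–(1.372,6.000)
cell (1,7): code 1000 → (2.000,7.204)–(1.725,7.000)
cell (2,2): code 0100 → (2.912,3.000)–(3.000,2.851)
cell (2,3): code 1000 → (3.000,3.142)–(2.912,3.000)
cell (2,5): code 0110 → (2.000,5.331)–(3.000,5.596)
cell (2,6): code 1011 → (3.000,6.904)–(2.870,7.000)
cell (2,7): code 0001 → (2.870,7.000)–(2.000,7.204)
cell (3,2): code 0110 → (3.000,2.851)–(4.000,2.439)
cell (3,3): code 1001 → (4.000,3.446)–(3.000,3.142)
cell (3,5): code 0010 → (3.000,5.596)–(3.282,6.000)
cell (3,6): code 0001 → (3.282,6.000)–(3.000,6.904)
cell (4,2): code 0010 → (4.000,2.439)–(4.358,3.000)
cell (4,3): code 0001 → (4.358,3.000)–(4.000,3.446)
total: 14 segments, chained into 2 closed loop(s), length Σ = 9.553971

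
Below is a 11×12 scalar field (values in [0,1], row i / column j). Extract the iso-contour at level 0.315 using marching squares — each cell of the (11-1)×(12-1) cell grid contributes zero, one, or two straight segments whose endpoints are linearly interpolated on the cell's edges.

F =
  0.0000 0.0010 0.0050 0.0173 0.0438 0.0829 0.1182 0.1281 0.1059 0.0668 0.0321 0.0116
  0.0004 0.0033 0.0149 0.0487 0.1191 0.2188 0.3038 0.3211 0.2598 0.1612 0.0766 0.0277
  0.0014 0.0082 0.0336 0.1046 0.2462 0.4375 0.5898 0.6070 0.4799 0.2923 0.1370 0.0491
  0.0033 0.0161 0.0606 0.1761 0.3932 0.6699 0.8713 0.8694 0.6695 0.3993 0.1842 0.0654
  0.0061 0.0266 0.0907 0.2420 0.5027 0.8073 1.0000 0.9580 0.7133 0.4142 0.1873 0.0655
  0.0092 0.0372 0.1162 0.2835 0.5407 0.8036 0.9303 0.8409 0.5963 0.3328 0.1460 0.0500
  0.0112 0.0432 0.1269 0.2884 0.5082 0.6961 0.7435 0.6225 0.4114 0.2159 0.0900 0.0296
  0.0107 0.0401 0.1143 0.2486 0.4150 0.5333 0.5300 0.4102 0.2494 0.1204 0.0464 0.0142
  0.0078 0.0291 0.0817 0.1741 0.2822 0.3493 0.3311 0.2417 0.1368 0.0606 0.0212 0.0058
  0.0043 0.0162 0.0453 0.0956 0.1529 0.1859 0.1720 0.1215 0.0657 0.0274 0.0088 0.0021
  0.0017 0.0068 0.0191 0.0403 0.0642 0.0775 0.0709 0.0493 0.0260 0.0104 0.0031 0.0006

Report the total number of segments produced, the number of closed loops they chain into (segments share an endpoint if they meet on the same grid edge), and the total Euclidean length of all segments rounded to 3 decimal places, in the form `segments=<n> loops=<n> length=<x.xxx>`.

cell (0,6): code 0100 → (0.968,7.000)–(1.000,6.647)
cell (0,7): code 1000 → (1.000,7.100)–(0.968,7.000)
cell (1,4): code 0100 → (1.440,5.000)–(2.000,4.360)
cell (1,5): code 1100 → (1.039,6.000)–(1.440,5.000)
cell (1,6): code 1110 → (1.000,6.647)–(1.039,6.000)
cell (1,7): code 1101 → (1.251,8.000)–(1.000,7.100)
cell (1,8): code 1000 → (2.000,8.879)–(1.251,8.000)
cell (2,3): code 0100 → (2.468,4.000)–(3.000,3.640)
cell (2,4): code 1110 → (2.000,4.360)–(2.468,4.000)
cell (2,8): code 1101 → (2.212,9.000)–(2.000,8.879)
cell (2,9): code 1000 → (3.000,9.392)–(2.212,9.000)
cell (3,3): code 0110 → (3.000,3.640)–(4.000,3.280)
cell (3,9): code 1001 → (4.000,9.437)–(3.000,9.392)
cell (4,3): code 0110 → (4.000,3.280)–(5.000,3.122)
cell (4,9): code 1001 → (5.000,9.095)–(4.000,9.437)
cell (5,3): code 0110 → (5.000,3.122)–(6.000,3.121)
cell (5,8): code 1011 → (6.000,8.493)–(5.152,9.000)
cell (5,9): code 0001 → (5.152,9.000)–(5.000,9.095)
cell (6,3): code 0110 → (6.000,3.121)–(7.000,3.399)
cell (6,7): code 1011 → (7.000,7.592)–(6.595,8.000)
cell (6,8): code 0001 → (6.595,8.000)–(6.000,8.493)
cell (7,3): code 0010 → (7.000,3.399)–(7.753,4.000)
cell (7,4): code 0111 → (7.753,4.000)–(8.000,4.489)
cell (7,6): code 1011 → (8.000,6.180)–(7.565,7.000)
cell (7,7): code 0001 → (7.565,7.000)–(7.000,7.592)
cell (8,4): code 0010 → (8.000,4.489)–(8.210,5.000)
cell (8,5): code 0011 → (8.210,5.000)–(8.101,6.000)
cell (8,6): code 0001 → (8.101,6.000)–(8.000,6.180)
total: 28 segments, chained into 1 closed loop(s), length Σ = 21.190214

segments=28 loops=1 length=21.190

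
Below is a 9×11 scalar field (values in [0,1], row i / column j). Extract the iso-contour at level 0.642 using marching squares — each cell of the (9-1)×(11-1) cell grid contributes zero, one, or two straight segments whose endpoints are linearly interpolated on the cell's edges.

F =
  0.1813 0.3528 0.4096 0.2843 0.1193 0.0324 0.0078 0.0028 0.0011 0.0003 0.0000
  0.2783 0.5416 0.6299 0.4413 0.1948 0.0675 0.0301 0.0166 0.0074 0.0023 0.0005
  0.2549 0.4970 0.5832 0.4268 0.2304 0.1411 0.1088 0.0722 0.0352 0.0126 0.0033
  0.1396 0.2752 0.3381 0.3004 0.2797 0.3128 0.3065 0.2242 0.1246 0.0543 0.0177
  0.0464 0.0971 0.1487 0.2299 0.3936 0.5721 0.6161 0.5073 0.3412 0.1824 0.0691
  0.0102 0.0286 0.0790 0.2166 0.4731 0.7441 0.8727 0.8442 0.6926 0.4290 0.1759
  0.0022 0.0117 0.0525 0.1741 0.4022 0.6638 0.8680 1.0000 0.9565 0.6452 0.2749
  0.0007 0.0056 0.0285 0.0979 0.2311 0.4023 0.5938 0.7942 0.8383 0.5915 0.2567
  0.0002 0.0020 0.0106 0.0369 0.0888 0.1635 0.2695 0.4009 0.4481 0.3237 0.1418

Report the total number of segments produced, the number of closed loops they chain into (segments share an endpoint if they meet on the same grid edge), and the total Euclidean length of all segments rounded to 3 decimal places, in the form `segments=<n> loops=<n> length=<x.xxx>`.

cell (4,4): code 0100 → (4.406,5.000)–(5.000,4.623)
cell (4,5): code 1100 → (4.101,6.000)–(4.406,5.000)
cell (4,6): code 1100 → (4.400,7.000)–(4.101,6.000)
cell (4,7): code 1100 → (4.856,8.000)–(4.400,7.000)
cell (4,8): code 1000 → (5.000,8.192)–(4.856,8.000)
cell (5,4): code 0110 → (5.000,4.623)–(6.000,4.917)
cell (5,8): code 1101 → (5.985,9.000)–(5.000,8.192)
cell (5,9): code 1000 → (6.000,9.009)–(5.985,9.000)
cell (6,4): code 0010 → (6.000,4.917)–(6.083,5.000)
cell (6,5): code 0011 → (6.083,5.000)–(6.824,6.000)
cell (6,6): code 0111 → (6.824,6.000)–(7.000,6.241)
cell (6,8): code 1011 → (7.000,8.795)–(6.060,9.000)
cell (6,9): code 0001 → (6.060,9.000)–(6.000,9.009)
cell (7,6): code 0010 → (7.000,6.241)–(7.387,7.000)
cell (7,7): code 0011 → (7.387,7.000)–(7.503,8.000)
cell (7,8): code 0001 → (7.503,8.000)–(7.000,8.795)
total: 16 segments, chained into 1 closed loop(s), length Σ = 11.948150

segments=16 loops=1 length=11.948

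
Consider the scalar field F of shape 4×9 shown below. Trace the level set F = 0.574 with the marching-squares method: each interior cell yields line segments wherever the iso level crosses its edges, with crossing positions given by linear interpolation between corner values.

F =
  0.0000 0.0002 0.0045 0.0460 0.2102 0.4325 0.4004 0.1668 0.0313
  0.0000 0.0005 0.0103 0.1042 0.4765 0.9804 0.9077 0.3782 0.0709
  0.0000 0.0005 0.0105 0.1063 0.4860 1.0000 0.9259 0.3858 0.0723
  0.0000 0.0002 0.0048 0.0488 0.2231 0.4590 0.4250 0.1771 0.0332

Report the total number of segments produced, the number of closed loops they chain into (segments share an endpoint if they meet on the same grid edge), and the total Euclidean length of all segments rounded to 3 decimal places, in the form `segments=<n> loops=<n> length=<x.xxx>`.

segments=8 loops=1 length=8.116

cell (0,4): code 0100 → (0.258,5.000)–(1.000,4.193)
cell (0,5): code 1100 → (0.342,6.000)–(0.258,5.000)
cell (0,6): code 1000 → (1.000,6.630)–(0.342,6.000)
cell (1,4): code 0110 → (1.000,4.193)–(2.000,4.171)
cell (1,6): code 1001 → (2.000,6.652)–(1.000,6.630)
cell (2,4): code 0010 → (2.000,4.171)–(2.787,5.000)
cell (2,5): code 0011 → (2.787,5.000)–(2.703,6.000)
cell (2,6): code 0001 → (2.703,6.000)–(2.000,6.652)
total: 8 segments, chained into 1 closed loop(s), length Σ = 8.115674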